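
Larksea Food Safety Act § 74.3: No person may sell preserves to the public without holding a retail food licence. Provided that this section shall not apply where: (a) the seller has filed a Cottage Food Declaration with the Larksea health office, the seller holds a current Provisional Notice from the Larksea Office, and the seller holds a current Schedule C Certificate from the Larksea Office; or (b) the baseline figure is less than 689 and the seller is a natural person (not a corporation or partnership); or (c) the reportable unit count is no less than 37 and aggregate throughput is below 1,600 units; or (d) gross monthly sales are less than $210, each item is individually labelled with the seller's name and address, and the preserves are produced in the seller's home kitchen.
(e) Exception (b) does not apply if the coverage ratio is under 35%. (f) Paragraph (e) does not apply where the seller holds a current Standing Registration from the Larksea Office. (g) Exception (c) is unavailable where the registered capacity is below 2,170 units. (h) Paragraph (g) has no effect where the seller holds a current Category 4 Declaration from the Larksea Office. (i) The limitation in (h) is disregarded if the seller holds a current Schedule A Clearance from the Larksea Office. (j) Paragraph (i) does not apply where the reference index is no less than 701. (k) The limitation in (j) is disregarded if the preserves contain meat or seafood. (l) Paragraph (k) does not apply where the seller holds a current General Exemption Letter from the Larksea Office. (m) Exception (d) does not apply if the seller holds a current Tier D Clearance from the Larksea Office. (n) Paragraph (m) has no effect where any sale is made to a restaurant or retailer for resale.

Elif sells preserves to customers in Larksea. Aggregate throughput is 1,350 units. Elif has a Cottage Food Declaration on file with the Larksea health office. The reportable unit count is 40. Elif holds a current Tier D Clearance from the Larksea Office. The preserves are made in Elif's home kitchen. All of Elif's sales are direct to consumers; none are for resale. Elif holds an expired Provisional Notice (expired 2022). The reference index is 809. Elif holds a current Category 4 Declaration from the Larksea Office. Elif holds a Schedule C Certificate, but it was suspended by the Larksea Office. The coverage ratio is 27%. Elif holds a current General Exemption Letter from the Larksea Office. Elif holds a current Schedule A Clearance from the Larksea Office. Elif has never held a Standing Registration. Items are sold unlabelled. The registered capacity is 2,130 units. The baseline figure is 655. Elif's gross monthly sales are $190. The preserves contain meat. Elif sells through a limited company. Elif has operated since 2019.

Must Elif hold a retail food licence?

No — exception (c) applies; Elif is not required to hold a retail food licence.

Exception (a) does not apply: no current Provisional Notice is held.
Exception (b) does not apply: the seller operates through a limited company.
All of (c)'s requirements are met (the reportable unit count is 40, meeting the 37 threshold; aggregate throughput is 1,350 units, below the 1,600 units limit). Considering the limiting provisions: (g) would limit (c) — the registered capacity is 2,130 units, below the 2,170 units limit — but (h) sets (g) aside: (h) operates against (g): a current Category 4 Declaration is held. (i) operates (a current Schedule A Clearance is held), but is itself disapplied by (j): (j) operates against (i): the reference index is 809, meeting the 701 threshold. (k) applies (the preserves contain meat), but yields to (l): (l) operates against (k): a current General Exemption Letter is held. (c) remains available.
Exception (d) does not apply: items are sold unlabelled.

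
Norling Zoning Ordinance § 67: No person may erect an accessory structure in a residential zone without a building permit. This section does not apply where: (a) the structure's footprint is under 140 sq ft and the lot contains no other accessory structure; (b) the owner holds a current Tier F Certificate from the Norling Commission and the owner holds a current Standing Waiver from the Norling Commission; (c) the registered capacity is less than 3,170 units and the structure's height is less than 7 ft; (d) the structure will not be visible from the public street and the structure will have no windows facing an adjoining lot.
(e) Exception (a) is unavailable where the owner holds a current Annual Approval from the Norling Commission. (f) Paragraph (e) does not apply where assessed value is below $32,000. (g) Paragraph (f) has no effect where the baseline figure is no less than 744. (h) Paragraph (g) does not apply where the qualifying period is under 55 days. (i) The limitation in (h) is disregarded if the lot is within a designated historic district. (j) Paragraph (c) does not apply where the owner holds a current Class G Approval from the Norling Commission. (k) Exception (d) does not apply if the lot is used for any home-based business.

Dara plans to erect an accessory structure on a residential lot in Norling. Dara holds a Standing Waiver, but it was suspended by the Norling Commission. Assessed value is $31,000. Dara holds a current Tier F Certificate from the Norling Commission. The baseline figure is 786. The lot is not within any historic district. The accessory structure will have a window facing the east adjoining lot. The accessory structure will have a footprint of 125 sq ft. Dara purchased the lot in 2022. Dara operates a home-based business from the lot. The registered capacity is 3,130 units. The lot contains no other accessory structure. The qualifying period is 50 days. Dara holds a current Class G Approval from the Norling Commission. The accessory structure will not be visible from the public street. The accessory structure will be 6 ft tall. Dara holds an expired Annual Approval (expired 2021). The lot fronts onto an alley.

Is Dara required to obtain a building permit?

Exception (a): the structure's footprint is 125 sq ft, under the 140 sq ft limit; the lot has no other accessory structure — every condition holds. Applying paragraphs (e)–(i): (e) is not engaged — the Annual Approval is not current. Exception (a) stands.
Exception (b) does not apply: the Standing Waiver is not current.
Exception (c): the registered capacity is 3,130 units, less than the 3,170 units limit; the structure's height is 6 ft, less than the 7 ft limit — every condition holds. Turning to paragraph (j): (j) is triggered — a current Class G Approval is held. So (c) is unavailable.
Exception (d) fails — a window faces an adjoining lot.

No — exception (a) applies; Dara does not need a building permit.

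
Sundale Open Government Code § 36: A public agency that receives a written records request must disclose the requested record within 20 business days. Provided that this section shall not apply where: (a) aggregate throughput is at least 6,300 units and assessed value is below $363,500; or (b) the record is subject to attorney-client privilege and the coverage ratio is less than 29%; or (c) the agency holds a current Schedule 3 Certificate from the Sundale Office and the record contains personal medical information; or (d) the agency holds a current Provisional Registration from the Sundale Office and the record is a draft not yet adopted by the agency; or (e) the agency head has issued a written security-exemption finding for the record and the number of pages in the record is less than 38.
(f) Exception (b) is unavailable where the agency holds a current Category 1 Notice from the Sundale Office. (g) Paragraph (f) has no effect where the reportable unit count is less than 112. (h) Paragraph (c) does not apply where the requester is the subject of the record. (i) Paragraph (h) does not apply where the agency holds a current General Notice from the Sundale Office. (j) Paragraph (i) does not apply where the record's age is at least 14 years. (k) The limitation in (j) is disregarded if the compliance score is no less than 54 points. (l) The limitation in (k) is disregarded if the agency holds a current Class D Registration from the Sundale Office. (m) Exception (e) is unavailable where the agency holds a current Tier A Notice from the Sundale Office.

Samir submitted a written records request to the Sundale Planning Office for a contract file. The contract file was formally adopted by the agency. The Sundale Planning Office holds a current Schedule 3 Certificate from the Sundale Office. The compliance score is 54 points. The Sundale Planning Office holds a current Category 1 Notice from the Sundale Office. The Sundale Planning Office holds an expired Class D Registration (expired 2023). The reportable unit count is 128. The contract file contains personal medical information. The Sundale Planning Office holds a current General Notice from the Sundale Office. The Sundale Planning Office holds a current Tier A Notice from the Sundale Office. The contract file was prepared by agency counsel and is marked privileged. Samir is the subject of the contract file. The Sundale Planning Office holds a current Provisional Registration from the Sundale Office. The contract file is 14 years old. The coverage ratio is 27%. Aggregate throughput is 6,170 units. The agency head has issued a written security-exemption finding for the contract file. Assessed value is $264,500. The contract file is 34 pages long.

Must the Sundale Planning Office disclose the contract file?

No — exception (c) applies; the Sundale Planning Office is not required to disclose the contract file.

Exception (a) requires that aggregate throughput is at least 6,300 units; but aggregate throughput is 6,170 units, short of 6,300 units, so (a) is unavailable.
Exception (b): the contract file is privileged; the coverage ratio is 27%, less than the 29% limit — every condition holds. But: (f) operates against (b): a current Category 1 Notice is held. (g) is not engaged (the reportable unit count is 128, not less than 112), so (f) stands. So (b) is unavailable.
Exception (c)'s conditions are all satisfied: a current Schedule 3 Certificate is held; the contract file contains personal medical information. As to paragraphs (h)–(l): (h) would limit (c) — Samir is the subject of the contract file — but (i) sets (h) aside: (i) operates against (h): a current General Notice is held. (j) is triggered (the record's age is 14 years, meeting the 14 years threshold), but is set aside by (k): (k) operates — the compliance score is 54 points, meeting the 54 points threshold. (l), which would lift (k), is not triggered — the Class D Registration is not current. (c) remains available.
Exception (d) fails — the contract file has been formally adopted.
Exception (e): a written security-exemption finding has been issued; the number of pages in the record is 34, less than the 38 limit — every condition holds. But: (m) operates against (e): a current Tier A Notice is held. (e) is therefore removed.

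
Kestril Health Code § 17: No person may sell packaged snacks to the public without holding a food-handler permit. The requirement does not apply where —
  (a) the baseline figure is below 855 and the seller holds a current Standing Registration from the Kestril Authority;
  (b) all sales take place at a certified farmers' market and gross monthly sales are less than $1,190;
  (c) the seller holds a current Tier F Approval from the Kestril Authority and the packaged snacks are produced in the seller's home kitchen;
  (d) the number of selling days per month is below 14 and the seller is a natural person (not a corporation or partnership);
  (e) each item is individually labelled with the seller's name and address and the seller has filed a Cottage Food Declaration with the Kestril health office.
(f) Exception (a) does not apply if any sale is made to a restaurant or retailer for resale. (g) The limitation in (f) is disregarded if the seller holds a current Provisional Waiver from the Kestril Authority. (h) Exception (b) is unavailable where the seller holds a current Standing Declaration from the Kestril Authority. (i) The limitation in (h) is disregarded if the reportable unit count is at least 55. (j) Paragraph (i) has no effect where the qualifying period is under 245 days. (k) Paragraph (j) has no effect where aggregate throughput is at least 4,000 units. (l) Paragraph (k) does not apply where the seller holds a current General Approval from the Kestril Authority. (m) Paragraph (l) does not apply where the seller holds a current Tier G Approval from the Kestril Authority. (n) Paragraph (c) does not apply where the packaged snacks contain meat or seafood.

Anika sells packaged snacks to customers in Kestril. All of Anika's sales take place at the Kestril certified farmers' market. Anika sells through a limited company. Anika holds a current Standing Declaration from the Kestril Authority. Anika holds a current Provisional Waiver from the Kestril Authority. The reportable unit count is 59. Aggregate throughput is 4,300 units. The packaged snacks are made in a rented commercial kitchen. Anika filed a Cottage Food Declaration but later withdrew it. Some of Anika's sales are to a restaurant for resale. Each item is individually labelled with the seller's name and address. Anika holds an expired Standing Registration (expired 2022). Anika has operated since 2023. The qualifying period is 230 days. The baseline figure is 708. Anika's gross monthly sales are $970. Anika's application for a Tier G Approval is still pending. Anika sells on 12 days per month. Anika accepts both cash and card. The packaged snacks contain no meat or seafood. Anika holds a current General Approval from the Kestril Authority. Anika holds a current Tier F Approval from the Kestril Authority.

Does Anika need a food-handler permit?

Exception (a) does not apply: the Standing Registration is not current.
Exception (b)'s conditions are all satisfied: all sales are at a certified farmers' market; gross monthly sales are $970, less than the $1,190 limit. However, paragraphs (h)–(m) must be considered: (h) operates against (b): a current Standing Declaration is held. (i) would limit (h) — the reportable unit count is 59, meeting the 55 threshold — but (j) sets (i) aside: (j) operates against (i): the qualifying period is 230 days, under the 245 days limit. (k) is triggered (aggregate throughput is 4,300 units, meeting the 4,000 units threshold), but is overridden by (l): (l) applies — a current General Approval is held. (m), which would lift (l), does not operate here — the Tier G Approval is not current. (b) is therefore removed.
Exception (c) fails — the packaged snacks are made in a commercial kitchen, not a home kitchen.
Exception (d) fails — the seller operates through a limited company.
Exception (e) requires that the seller has filed a Cottage Food Declaration with the Kestril health office; but the Cottage Food Declaration was withdrawn, so (e) is unavailable.
Every exception is unavailable, so the rule governs.

Yes — Anika must hold a food-handler permit.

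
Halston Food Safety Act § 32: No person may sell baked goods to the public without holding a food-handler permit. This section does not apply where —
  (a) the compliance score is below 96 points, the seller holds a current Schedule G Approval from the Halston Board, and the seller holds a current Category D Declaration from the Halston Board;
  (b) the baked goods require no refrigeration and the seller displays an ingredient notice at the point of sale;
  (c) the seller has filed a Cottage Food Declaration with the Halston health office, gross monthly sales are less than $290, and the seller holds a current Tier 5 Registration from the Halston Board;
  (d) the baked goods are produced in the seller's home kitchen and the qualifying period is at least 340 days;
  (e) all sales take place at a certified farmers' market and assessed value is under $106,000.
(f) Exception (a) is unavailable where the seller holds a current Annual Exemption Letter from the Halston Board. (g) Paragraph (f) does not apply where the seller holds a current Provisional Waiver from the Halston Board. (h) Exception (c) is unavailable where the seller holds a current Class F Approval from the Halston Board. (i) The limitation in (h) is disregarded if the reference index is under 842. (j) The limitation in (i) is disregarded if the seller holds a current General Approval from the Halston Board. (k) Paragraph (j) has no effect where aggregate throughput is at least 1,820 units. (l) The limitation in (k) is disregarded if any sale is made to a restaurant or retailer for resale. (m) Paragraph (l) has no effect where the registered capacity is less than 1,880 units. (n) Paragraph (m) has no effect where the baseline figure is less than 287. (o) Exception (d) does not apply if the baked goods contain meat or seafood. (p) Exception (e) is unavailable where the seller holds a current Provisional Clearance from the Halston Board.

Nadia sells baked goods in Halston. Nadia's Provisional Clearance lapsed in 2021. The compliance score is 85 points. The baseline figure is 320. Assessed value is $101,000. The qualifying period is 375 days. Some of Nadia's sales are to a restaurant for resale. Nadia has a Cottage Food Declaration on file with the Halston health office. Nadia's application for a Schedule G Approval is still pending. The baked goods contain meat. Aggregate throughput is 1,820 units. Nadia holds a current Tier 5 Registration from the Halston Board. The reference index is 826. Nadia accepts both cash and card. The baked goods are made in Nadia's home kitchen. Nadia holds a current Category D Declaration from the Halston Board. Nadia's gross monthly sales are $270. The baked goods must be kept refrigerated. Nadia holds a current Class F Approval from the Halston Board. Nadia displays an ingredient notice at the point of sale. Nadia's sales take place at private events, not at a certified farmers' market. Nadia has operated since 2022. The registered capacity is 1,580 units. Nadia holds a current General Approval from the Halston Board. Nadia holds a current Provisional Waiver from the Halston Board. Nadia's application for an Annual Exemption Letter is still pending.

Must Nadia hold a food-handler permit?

No — exception (c) applies; Nadia is not required to hold a food-handler permit.

Exception (a) fails — the Schedule G Approval is not current.
Exception (b) does not apply: the baked goods require refrigeration.
Exception (c): a Cottage Food Declaration is on file; gross monthly sales are $270, less than the $290 limit; a current Tier 5 Registration is held — every condition holds. Considering the limiting provisions: (h) would limit (c) — a current Class F Approval is held — but (i) sets (h) aside: (i) operates against (h): the reference index is 826, under the 842 limit. (j) operates (a current General Approval is held), but is set aside by (k): (k) is engaged — aggregate throughput is 1,820 units, meeting the 1,820 units threshold. (l) would limit (k) — some sales are to a restaurant for resale — but (m) sets (l) aside: (m) operates against (l): the registered capacity is 1,580 units, less than the 1,880 units limit. (n) is not engaged (the baseline figure is 320, not less than 287), so (m) stands. (c) remains available.
Exception (d)'s conditions are all satisfied: the baked goods are home-kitchen produced; the qualifying period is 375 days, meeting the 340 days threshold. Turning to paragraph (o): (o) applies — the baked goods contain meat. (d) is therefore removed.
Exception (e) does not apply: sales are at private events, not a certified farmers' market.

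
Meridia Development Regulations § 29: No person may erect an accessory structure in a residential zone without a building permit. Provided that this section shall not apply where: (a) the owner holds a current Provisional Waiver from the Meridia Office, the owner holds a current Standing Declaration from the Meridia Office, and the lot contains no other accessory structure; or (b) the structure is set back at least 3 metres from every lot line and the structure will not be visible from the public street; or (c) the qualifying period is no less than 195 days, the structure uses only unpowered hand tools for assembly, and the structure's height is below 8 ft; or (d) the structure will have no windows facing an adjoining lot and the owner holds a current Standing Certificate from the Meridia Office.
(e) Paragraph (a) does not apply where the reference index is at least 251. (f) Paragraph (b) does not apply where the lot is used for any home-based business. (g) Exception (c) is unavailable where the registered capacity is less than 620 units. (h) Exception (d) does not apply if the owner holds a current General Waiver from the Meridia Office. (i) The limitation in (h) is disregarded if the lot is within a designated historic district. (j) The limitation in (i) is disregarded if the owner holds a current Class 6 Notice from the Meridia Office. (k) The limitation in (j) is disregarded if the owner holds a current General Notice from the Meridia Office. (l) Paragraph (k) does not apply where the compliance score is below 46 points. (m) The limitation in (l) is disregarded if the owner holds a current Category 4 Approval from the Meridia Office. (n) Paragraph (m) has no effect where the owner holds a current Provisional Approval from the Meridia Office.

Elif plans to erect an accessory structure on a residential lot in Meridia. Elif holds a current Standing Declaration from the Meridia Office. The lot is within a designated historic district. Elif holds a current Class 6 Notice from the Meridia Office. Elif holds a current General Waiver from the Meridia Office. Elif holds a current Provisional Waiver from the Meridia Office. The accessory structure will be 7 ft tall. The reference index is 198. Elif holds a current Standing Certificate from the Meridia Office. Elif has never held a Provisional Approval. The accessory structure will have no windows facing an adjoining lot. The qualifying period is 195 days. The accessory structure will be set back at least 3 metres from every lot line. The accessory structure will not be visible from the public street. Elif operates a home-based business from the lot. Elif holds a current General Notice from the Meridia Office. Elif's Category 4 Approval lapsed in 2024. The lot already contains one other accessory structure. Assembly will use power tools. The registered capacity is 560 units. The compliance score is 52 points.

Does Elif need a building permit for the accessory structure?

Exception (a) does not apply: the lot already has another accessory structure.
Exception (b)'s conditions are all satisfied: the setback is at least 3 m on every side; the structure will not be visible from the street. However, paragraph (f) must be considered: (f) operates against (b): a home-based business operates on the lot. (b) is therefore removed.
Exception (c) requires that the structure uses only unpowered hand tools for assembly; but assembly uses power tools, so (c) is unavailable.
Exception (d): no windows face an adjoining lot; a current Standing Certificate is held — every condition holds. Considering the limiting provisions: (h) would limit (d) — a current General Waiver is held — but (i) sets (h) aside: (i) operates against (h): the lot is in a historic district. (j) operates (a current Class 6 Notice is held), but is overridden by (k): (k) applies — a current General Notice is held. (l) is not triggered (the compliance score is 52 points, not below 46 points), so (k) stands. (d) remains available.

No — exception (d) applies; Elif does not need a building permit.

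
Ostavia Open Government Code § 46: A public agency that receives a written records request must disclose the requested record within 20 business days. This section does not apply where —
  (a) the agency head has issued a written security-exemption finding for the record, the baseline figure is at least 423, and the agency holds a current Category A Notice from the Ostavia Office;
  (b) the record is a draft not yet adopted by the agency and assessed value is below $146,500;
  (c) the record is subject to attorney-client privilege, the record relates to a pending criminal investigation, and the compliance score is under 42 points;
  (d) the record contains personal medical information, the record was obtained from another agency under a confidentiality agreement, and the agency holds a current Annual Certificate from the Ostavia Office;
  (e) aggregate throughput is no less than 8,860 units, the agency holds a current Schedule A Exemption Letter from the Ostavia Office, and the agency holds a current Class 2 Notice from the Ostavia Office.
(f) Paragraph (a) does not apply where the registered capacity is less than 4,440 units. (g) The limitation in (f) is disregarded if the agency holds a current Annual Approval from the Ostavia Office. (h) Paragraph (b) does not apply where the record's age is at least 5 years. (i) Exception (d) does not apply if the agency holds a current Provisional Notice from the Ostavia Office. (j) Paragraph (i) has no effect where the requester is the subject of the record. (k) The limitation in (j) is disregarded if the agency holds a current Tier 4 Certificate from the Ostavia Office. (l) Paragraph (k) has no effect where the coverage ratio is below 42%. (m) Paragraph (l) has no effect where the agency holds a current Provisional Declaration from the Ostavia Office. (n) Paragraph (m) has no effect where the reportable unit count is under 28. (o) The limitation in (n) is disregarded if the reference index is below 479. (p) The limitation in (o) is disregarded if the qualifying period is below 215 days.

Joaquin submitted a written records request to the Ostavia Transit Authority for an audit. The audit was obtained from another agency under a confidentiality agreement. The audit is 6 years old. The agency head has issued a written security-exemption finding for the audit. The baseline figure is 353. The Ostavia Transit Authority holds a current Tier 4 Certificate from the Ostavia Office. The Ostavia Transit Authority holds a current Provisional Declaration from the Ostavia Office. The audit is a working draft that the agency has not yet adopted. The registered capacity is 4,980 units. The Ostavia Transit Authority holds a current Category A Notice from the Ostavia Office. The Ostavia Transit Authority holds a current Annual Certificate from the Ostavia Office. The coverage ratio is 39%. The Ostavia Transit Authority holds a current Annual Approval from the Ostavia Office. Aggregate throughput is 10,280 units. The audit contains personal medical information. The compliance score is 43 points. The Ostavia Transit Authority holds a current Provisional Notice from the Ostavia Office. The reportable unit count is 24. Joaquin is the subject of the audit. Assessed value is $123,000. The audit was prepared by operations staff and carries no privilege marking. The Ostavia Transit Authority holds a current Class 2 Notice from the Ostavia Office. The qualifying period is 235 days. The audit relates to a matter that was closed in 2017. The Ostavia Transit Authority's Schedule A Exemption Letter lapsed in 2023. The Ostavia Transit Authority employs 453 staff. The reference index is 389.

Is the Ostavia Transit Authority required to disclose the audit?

Yes — the Ostavia Transit Authority must disclose the audit.

Exception (a) fails — the baseline figure is 353, short of 423.
All of (b)'s requirements are met (the audit is an unadopted draft; assessed value is $123,000, below the $146,500 limit). However, paragraph (h) must be considered: (h) operates against (b): the record's age is 6 years, meeting the 5 years threshold. So (b) is unavailable.
Exception (c) requires that the record is subject to attorney-client privilege; but the audit carries no privilege marking, so (c) is unavailable.
All of (d)'s requirements are met (the audit contains personal medical information; the audit was obtained under a confidentiality agreement; a current Annual Certificate is held). But: (i) applies — a current Provisional Notice is held. (j) would limit (i) — Joaquin is the subject of the audit — but (k) sets (j) aside: (k) operates against (j): a current Tier 4 Certificate is held. (l) would limit (k) — the coverage ratio is 39%, below the 42% limit — but (m) sets (l) aside: (m) operates against (l): a current Provisional Declaration is held. (n) would limit (m) — the reportable unit count is 24, under the 28 limit — but (o) sets (n) aside: (o) operates — the reference index is 389, below the 479 limit. (p), which would lift (o), is not triggered — the qualifying period is 235 days, not below 215 days. Exception (d) does not apply.
Exception (e) does not apply: there is no Schedule A Exemption Letter in force.
No exception is made out. the Ostavia Transit Authority falls within the general rule.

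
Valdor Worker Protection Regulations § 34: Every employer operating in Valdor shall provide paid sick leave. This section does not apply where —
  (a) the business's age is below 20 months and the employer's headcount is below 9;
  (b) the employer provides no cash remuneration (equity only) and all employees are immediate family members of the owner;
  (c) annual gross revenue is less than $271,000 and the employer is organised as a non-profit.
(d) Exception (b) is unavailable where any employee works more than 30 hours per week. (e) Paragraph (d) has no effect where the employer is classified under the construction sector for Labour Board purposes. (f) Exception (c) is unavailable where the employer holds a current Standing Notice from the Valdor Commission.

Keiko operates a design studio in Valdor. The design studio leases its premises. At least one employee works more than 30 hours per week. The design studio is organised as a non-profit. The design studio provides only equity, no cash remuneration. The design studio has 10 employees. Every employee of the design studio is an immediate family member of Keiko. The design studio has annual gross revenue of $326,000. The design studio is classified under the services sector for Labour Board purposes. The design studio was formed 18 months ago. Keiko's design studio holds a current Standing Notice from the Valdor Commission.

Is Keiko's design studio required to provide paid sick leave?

Exception (a) does not apply: the employer's headcount is 10, not below 9.
Exception (b) is satisfied on its face — remuneration is equity-only; every employee is an immediate family member. But applying paragraphs (d)–(e): (d) operates against (b): at least one employee exceeds 30 hours/week. (e) is inapplicable (the design studio is classified under the services sector), so (d) stands. (b) is therefore removed.
Exception (c) requires that annual gross revenue is less than $271,000; but annual gross revenue is $326,000, not less than $271,000, so (c) is unavailable.
No exception applies. The general rule governs.

Yes — Keiko's design studio must provide paid sick leave.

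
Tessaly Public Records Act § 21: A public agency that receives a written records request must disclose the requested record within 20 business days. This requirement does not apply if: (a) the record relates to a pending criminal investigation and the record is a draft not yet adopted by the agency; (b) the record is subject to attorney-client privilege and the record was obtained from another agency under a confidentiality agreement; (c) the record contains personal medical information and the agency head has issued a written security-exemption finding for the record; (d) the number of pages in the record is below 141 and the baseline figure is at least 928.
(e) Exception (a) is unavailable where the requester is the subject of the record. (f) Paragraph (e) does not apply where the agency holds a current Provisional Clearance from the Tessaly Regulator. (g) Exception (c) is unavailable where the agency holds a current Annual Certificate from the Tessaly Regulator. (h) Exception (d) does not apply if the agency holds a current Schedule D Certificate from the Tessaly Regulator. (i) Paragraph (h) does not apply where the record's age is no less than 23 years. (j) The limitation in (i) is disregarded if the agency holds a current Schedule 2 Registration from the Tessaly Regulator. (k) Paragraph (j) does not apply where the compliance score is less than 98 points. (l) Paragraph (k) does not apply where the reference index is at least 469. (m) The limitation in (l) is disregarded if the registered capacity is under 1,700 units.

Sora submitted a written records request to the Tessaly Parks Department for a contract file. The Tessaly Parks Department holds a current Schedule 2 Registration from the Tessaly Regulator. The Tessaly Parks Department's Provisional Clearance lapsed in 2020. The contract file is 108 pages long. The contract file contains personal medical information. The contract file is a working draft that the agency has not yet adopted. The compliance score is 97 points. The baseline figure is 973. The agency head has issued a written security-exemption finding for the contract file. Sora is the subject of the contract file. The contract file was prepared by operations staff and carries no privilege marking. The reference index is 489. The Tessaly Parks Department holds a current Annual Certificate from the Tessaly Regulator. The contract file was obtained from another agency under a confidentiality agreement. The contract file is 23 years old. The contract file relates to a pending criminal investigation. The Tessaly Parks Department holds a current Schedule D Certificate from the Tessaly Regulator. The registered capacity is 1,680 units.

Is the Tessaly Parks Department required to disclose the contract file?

No — exception (d) applies; the Tessaly Parks Department is not required to disclose the contract file.

All of (a)'s requirements are met (the contract file relates to a pending investigation; the contract file is an unadopted draft). But: (e) is triggered — Sora is the subject of the contract file. (f), which would lift (e), does not operate here — no current Provisional Clearance is held. (a) is therefore removed.
Exception (b) does not apply: the contract file carries no privilege marking.
Exception (c) is satisfied on its face — the contract file contains personal medical information; a written security-exemption finding has been issued. Turning to paragraph (g): (g) operates against (c): a current Annual Certificate is held. (c) is therefore removed.
All of (d)'s requirements are met (the number of pages in the record is 108, below the 141 limit; the baseline figure is 973, meeting the 928 threshold). Considering the limiting provisions: (h) would limit (d) — a current Schedule D Certificate is held — but (i) sets (h) aside: (i) is triggered — the record's age is 23 years, meeting the 23 years threshold. (j) would limit (i) — a current Schedule 2 Registration is held — but (k) sets (j) aside: (k) operates against (j): the compliance score is 97 points, less than the 98 points limit. (l) operates (the reference index is 489, meeting the 469 threshold), but is itself disapplied by (m): (m) applies — the registered capacity is 1,680 units, under the 1,700 units limit. Exception (d) stands.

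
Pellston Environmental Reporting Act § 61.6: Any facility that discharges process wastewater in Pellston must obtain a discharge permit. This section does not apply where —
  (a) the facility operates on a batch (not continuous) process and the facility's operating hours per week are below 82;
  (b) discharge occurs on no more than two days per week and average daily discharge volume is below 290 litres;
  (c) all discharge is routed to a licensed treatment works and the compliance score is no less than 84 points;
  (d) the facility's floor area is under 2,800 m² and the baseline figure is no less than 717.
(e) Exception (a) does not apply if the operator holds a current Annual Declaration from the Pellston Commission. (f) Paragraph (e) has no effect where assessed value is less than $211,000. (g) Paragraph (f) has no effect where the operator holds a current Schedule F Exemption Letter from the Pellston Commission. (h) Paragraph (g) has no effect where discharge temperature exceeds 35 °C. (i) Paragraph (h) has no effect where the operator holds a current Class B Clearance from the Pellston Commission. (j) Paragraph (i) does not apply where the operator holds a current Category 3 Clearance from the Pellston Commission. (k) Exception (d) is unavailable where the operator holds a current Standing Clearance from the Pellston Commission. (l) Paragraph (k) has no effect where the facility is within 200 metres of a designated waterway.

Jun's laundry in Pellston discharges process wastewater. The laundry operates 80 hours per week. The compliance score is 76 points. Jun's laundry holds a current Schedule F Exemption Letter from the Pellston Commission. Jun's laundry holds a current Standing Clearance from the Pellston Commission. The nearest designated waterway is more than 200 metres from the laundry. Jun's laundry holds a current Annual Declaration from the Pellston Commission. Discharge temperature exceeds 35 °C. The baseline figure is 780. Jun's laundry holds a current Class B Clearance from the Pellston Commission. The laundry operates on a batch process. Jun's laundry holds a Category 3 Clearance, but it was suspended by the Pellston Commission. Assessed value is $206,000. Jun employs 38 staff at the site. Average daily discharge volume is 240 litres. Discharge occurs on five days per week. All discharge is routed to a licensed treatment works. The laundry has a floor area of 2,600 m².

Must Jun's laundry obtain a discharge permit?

Exception (a)'s conditions are all satisfied: the facility operates on a batch process; the facility's operating hours per week are 80, below the 82 limit. However, paragraphs (e)–(j) must be considered: (e) operates against (a): a current Annual Declaration is held. (f) is triggered (assessed value is $206,000, less than the $211,000 limit), but is itself disapplied by (g): (g) operates against (f): a current Schedule F Exemption Letter is held. (h) would limit (g) — discharge temperature exceeds 35 °C — but (i) sets (h) aside: (i) operates against (h): a current Class B Clearance is held. (j), which would lift (i), is not engaged — no current Category 3 Clearance is held. Exception (a) does not apply.
Exception (b) requires that discharge occurs on no more than two days per week; but discharge occurs on five days per week, so (b) is unavailable.
Exception (c) fails — the compliance score is 76 points, short of 84 points.
Exception (d): the facility's floor area is 2,600 m², under the 2,800 m² limit; the baseline figure is 780, meeting the 717 threshold — every condition holds. But applying paragraphs (k)–(l): (k) operates against (d): a current Standing Clearance is held. (l), which would lift (k), is inapplicable — the laundry is more than 200 m from any designated waterway. Exception (d) does not apply.
No exception is made out. Jun's laundry falls within the general rule.

Yes — Jun's laundry must obtain a discharge permit.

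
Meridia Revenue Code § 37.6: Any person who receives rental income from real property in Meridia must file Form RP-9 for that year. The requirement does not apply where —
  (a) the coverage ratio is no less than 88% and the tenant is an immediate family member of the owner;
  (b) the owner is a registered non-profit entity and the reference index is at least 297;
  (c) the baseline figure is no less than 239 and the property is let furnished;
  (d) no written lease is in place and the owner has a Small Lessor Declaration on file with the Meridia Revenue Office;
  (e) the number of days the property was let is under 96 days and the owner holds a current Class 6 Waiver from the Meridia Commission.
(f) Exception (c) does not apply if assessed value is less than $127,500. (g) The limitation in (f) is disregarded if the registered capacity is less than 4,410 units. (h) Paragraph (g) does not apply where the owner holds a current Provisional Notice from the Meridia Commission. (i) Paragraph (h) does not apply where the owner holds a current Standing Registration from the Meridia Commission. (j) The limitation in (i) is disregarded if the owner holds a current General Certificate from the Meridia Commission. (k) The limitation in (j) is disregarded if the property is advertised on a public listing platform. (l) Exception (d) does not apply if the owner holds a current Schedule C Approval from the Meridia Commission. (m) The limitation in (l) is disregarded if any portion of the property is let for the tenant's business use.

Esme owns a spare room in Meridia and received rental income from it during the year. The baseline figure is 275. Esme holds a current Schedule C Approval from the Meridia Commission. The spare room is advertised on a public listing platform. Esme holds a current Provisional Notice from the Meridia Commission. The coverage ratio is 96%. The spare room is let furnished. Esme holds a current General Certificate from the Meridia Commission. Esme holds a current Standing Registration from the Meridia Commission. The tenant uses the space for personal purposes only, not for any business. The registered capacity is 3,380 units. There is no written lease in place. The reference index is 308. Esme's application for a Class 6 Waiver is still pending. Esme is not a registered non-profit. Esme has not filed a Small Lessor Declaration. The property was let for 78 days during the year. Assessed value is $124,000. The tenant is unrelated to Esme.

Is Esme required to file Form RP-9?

Exception (a) fails — the tenant is unrelated to the owner.
Exception (b) requires that the owner is a registered non-profit entity; but Esme is not a registered non-profit, so (b) is unavailable.
Exception (c) is satisfied on its face — the baseline figure is 275, meeting the 239 threshold; the property is let furnished. As to paragraphs (f)–(k): (f) would limit (c) — assessed value is $124,000, less than the $127,500 limit — but (g) sets (f) aside: (g) applies — the registered capacity is 3,380 units, less than the 4,410 units limit. (h) is engaged (a current Provisional Notice is held), but is overridden by (i): (i) operates — a current Standing Registration is held. (j) operates (a current General Certificate is held), but is overridden by (k): (k) applies — the property is publicly advertised. (c) remains available.
Exception (d) fails — no Small Lessor Declaration is on file.
Exception (e) requires that the owner holds a current Class 6 Waiver from the Meridia Commission; but no current Class 6 Waiver is held, so (e) is unavailable.

No — exception (c) applies; Esme is not required to file Form RP-9.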